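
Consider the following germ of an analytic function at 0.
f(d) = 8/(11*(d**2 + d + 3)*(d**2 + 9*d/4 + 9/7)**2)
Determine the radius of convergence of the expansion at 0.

The radius of convergence is (3/7)*sqrt(7).

Denominator factor (d**2 + d + 3): discriminant -11, complex-conjugate roots (-1/2) + ((1/2)*sqrt(11))*i and (-1/2) - ((1/2)*sqrt(11))*i; poles of order 1, moduli sqrt(3) and sqrt(3).
Denominator factor (d**2 + 9*d/4 + 9/7)^2: discriminant -9/112, complex-conjugate roots (-9/8) + ((3/56)*sqrt(7))*i and (-9/8) - ((3/56)*sqrt(7))*i; poles of order 2, moduli (3/7)*sqrt(7) and (3/7)*sqrt(7).
The radius of convergence is the smallest modulus among the singular points: (3/7)*sqrt(7).


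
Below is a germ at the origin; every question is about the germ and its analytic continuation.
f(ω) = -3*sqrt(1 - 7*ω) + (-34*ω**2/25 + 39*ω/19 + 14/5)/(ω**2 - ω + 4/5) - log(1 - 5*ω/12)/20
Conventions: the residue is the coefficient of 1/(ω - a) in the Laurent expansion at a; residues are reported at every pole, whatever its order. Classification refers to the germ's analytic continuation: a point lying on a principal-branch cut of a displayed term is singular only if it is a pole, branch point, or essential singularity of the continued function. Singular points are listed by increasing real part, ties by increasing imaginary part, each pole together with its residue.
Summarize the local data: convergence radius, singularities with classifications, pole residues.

Radius of convergence at 0: 1/7.
At 1/7: an algebraic (square-root) branch point.
At (1/2) - ((1/10)*sqrt(55))*i: a pole of order 1; residue (329/950) + ((20113/52250)*sqrt(55))*i.
At (1/2) + ((1/10)*sqrt(55))*i: a pole of order 1; residue (329/950) - ((20113/52250)*sqrt(55))*i.
At 12/5: a logarithmic branch point.

Denominator factor (ω**2 - ω + 4/5): discriminant -11/5, complex-conjugate roots (1/2) + ((1/10)*sqrt(55))*i and (1/2) - ((1/10)*sqrt(55))*i; poles of order 1, moduli (2/5)*sqrt(5) and (2/5)*sqrt(5).
Branch term (-1/20)*log(1 - ω/(12/5)): its argument vanishes at ω = 12/5, a logarithmic branch point, modulus 12/5.
Branch term (-3)*sqrt(1 - ω/(1/7)): its argument vanishes at ω = 1/7, a square-root branch point, modulus 1/7.
The radius of convergence is the smallest modulus among the singular points: 1/7.
The branch terms are analytic at (1/2) - ((1/10)*sqrt(55))*i and contribute nothing to the residue; only the rational part matters.
The factor ω**2 - ω + 4/5 splits as (ω - a)(ω - a') with a = (1/2) - ((1/10)*sqrt(55))*i, a' = (1/2) + ((1/10)*sqrt(55))*i. At the order-1 pole a set g(ω) = (ω - a)*(rational part) = [-34*ω**2/25 + 39*ω/19 + 14/5] / (ω - a').
Simple pole: residue = g(a) at a = (1/2) - ((1/10)*sqrt(55))*i, which is (329/950) + ((20113/52250)*sqrt(55))*i.
The branch terms are analytic at (1/2) + ((1/10)*sqrt(55))*i and contribute nothing to the residue; only the rational part matters.
The factor ω**2 - ω + 4/5 splits as (ω - a)(ω - a') with a = (1/2) + ((1/10)*sqrt(55))*i, a' = (1/2) - ((1/10)*sqrt(55))*i. At the order-1 pole a set g(ω) = (ω - a)*(rational part) = [-34*ω**2/25 + 39*ω/19 + 14/5] / (ω - a').
Simple pole: residue = g(a) at a = (1/2) + ((1/10)*sqrt(55))*i, which is (329/950) - ((20113/52250)*sqrt(55))*i.
List the singular points by increasing real part (a conjugate pair: the negative imaginary part first).


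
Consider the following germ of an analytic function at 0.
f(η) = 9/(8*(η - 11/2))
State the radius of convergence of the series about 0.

Denominator factor (η - 11/2): pole of order 1 at 11/2, modulus 11/2.
The radius of convergence is the smallest modulus among the singular points: 11/2.

The radius of convergence is 11/2.


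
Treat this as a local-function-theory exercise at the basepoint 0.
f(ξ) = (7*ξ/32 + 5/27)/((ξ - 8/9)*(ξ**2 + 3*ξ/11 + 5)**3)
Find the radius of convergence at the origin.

Denominator factor (ξ - 8/9): pole of order 1 at 8/9, modulus 8/9.
Denominator factor (ξ**2 + 3*ξ/11 + 5)^3: discriminant -2411/121, complex-conjugate roots (-3/22) + ((1/22)*sqrt(2411))*i and (-3/22) - ((1/22)*sqrt(2411))*i; poles of order 3, moduli sqrt(5) and sqrt(5).
The radius of convergence is the smallest modulus among the singular points: 8/9.

The radius of convergence is 8/9.


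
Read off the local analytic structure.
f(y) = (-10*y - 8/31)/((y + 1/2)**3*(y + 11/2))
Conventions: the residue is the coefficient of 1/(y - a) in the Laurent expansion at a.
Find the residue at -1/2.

At the order-3 pole -1/2 set g(y) = (y - (-1/2))^3*f(y) = (-10*y - 8/31)/(y + 11/2).
Order-3 pole: residue = g''(a)/2; g''(-1/2) = 3394/3875, so the residue is 1697/3875.

The residue is 1697/3875.


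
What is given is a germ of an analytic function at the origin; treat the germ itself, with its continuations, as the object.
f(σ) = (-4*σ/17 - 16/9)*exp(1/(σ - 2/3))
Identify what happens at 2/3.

The exponent 1/(σ - (2/3)) has a pole at 2/3, so exp(1/(σ - (2/3))) takes every nonzero value near it: an essential singularity (not a pole of any order).

The point is an essential singularity.


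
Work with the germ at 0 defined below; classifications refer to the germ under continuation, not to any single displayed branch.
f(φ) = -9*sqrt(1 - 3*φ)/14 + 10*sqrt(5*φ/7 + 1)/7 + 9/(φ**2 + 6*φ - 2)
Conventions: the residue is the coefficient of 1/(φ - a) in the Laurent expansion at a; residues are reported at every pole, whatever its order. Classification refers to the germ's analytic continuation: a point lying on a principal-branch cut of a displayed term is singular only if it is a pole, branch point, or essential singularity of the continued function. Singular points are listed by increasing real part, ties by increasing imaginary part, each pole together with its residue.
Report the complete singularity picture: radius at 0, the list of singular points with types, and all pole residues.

Denominator factor (φ**2 + 6*φ - 2): discriminant 44, real irrational roots -3 + sqrt(11) and -3 - sqrt(11); poles of order 1, moduli -3 + sqrt(11) and 3 + sqrt(11).
Branch term (-9/14)*sqrt(1 - φ/(1/3)): its argument vanishes at φ = 1/3, a square-root branch point, modulus 1/3.
Branch term (10/7)*sqrt(1 - φ/(-7/5)): its argument vanishes at φ = -7/5, a square-root branch point, modulus 7/5.
The radius of convergence is the smallest modulus among the singular points: -3 + sqrt(11).
The branch terms are analytic at -3 - sqrt(11) and contribute nothing to the residue; only the rational part matters.
The factor φ**2 + 6*φ - 2 splits as (φ - a)(φ - a') with a = -3 - sqrt(11), a' = -3 + sqrt(11). At the order-1 pole a set g(φ) = (φ - a)*(rational part) = [9] / (φ - a').
Simple pole: residue = g(a) at a = -3 - sqrt(11), which is -(9/22)*sqrt(11).
The branch terms are analytic at -3 + sqrt(11) and contribute nothing to the residue; only the rational part matters.
The factor φ**2 + 6*φ - 2 splits as (φ - a)(φ - a') with a = -3 + sqrt(11), a' = -3 - sqrt(11). At the order-1 pole a set g(φ) = (φ - a)*(rational part) = [9] / (φ - a').
Simple pole: residue = g(a) at a = -3 + sqrt(11), which is (9/22)*sqrt(11).
List the singular points by increasing real part (a conjugate pair: the negative imaginary part first).

Radius of convergence at 0: -3 + sqrt(11).
At -3 - sqrt(11): a pole of order 1; residue -(9/22)*sqrt(11).
At -7/5: an algebraic (square-root) branch point.
At -3 + sqrt(11): a pole of order 1; residue (9/22)*sqrt(11).
At 1/3: an algebraic (square-root) branch point.


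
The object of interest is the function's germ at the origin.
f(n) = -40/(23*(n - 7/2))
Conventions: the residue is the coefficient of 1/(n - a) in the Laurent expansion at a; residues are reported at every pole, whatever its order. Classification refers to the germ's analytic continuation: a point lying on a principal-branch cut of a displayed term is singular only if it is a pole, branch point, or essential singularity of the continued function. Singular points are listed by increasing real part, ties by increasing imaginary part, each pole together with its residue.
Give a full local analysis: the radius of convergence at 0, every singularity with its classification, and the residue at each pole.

Radius of convergence at 0: 7/2.
At 7/2: a pole of order 1; residue -40/23.

Denominator factor (n - 7/2): pole of order 1 at 7/2, modulus 7/2.
The radius of convergence is the smallest modulus among the singular points: 7/2.
At the order-1 pole 7/2 set g(n) = (n - (7/2))*f(n) = -40/23.
Simple pole: residue = g(a) at a = 7/2, which is -40/23.


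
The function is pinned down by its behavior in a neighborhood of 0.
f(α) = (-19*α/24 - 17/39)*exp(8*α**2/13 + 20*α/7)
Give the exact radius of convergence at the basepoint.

The factor exp(8*α**2/13 + 20*α/7) is entire and contributes no finite singular point.
The polynomial part has no poles.
No finite singular points: the Taylor series at 0 converges everywhere.

The radius of convergence is infinite.


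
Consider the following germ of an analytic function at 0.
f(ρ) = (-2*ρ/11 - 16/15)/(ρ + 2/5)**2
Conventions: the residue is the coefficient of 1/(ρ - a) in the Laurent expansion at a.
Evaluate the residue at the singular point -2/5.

The residue is -2/11.

At the order-2 pole -2/5 set g(ρ) = (ρ - (-2/5))^2*f(ρ) = -2*ρ/11 - 16/15.
Order-2 pole: residue = g'(a); g'(-2/5) = -2/11, so the residue is -2/11.


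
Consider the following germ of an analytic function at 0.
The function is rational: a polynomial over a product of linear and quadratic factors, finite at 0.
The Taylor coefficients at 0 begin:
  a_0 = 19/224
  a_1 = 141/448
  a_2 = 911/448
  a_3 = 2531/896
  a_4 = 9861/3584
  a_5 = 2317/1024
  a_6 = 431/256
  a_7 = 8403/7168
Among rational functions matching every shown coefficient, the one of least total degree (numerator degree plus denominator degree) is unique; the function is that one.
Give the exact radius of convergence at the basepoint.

No rational of total degree below 5 reproduces all 8 coefficients; solving the [2/3] Pade equations on them gives f(χ) = (-13*χ**2 - 3*χ/2 - 19/28)/(χ - 2)**3, whose expansion matches every shown term.
Denominator factor (χ - 2)^3: pole of order 3 at 2, modulus 2.
The radius of convergence is the smallest modulus among the singular points: 2.

The radius of convergence is 2.


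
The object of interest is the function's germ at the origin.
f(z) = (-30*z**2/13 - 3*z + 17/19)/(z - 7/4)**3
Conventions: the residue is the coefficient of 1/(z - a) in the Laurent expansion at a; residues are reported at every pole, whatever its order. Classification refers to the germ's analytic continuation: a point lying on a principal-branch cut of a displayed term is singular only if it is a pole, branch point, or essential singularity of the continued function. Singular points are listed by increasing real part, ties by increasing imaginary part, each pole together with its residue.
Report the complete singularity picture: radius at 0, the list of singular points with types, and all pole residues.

Radius of convergence at 0: 7/4.
At 7/4: a pole of order 3; residue -30/13.

Denominator factor (z - 7/4)^3: pole of order 3 at 7/4, modulus 7/4.
The radius of convergence is the smallest modulus among the singular points: 7/4.
At the order-3 pole 7/4 set g(z) = (z - (7/4))^3*f(z) = -30*z**2/13 - 3*z + 17/19.
Order-3 pole: residue = g''(a)/2; g''(7/4) = -60/13, so the residue is -30/13.


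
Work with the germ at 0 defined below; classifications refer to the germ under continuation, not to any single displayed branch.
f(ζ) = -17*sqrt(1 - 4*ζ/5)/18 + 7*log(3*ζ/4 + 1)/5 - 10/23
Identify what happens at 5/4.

The point is an algebraic (square-root) branch point.

The term (-17/18)*sqrt(1 - ζ/(5/4)) has argument 1 - 5/4/(5/4) = 0 at 5/4: a square-root (algebraic, two-sheeted) branch point; the remaining terms are analytic or single-valued there.


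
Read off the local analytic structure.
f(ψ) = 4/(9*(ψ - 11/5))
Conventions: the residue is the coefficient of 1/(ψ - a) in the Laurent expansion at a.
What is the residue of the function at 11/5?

The residue is 4/9.

At the order-1 pole 11/5 set g(ψ) = (ψ - (11/5))*f(ψ) = 4/9.
Simple pole: residue = g(a) at a = 11/5, which is 4/9.


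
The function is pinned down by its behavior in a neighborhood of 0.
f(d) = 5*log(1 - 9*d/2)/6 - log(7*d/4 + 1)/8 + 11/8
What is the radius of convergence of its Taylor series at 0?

The radius of convergence is 2/9.

Branch term (-1/8)*log(1 - d/(-4/7)): its argument vanishes at d = -4/7, a logarithmic branch point, modulus 4/7.
Branch term (5/6)*log(1 - d/(2/9)): its argument vanishes at d = 2/9, a logarithmic branch point, modulus 2/9.
The radius of convergence is the smallest modulus among the singular points: 2/9.


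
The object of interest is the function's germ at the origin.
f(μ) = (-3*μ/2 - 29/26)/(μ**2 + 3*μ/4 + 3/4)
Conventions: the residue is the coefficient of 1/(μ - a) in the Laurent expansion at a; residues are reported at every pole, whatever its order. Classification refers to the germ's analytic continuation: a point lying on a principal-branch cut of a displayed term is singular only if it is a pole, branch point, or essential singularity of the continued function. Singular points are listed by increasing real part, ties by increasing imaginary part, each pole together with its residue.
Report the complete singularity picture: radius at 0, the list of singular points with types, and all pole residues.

Denominator factor (μ**2 + 3*μ/4 + 3/4): discriminant -39/16, complex-conjugate roots (-3/8) + ((1/8)*sqrt(39))*i and (-3/8) - ((1/8)*sqrt(39))*i; poles of order 1, moduli (1/2)*sqrt(3) and (1/2)*sqrt(3).
The radius of convergence is the smallest modulus among the singular points: (1/2)*sqrt(3).
The factor μ**2 + 3*μ/4 + 3/4 splits as (μ - a)(μ - a') with a = (-3/8) - ((1/8)*sqrt(39))*i, a' = (-3/8) + ((1/8)*sqrt(39))*i. At the order-1 pole a set g(μ) = (μ - a)*f(μ) = [-3*μ/2 - 29/26] / (μ - a').
Simple pole: residue = g(a) at a = (-3/8) - ((1/8)*sqrt(39))*i, which is (-3/4) - ((115/2028)*sqrt(39))*i.
The factor μ**2 + 3*μ/4 + 3/4 splits as (μ - a)(μ - a') with a = (-3/8) + ((1/8)*sqrt(39))*i, a' = (-3/8) - ((1/8)*sqrt(39))*i. At the order-1 pole a set g(μ) = (μ - a)*f(μ) = [-3*μ/2 - 29/26] / (μ - a').
Simple pole: residue = g(a) at a = (-3/8) + ((1/8)*sqrt(39))*i, which is (-3/4) + ((115/2028)*sqrt(39))*i.
List the singular points by increasing real part (a conjugate pair: the negative imaginary part first).

Radius of convergence at 0: (1/2)*sqrt(3).
At (-3/8) - ((1/8)*sqrt(39))*i: a pole of order 1; residue (-3/4) - ((115/2028)*sqrt(39))*i.
At (-3/8) + ((1/8)*sqrt(39))*i: a pole of order 1; residue (-3/4) + ((115/2028)*sqrt(39))*i.


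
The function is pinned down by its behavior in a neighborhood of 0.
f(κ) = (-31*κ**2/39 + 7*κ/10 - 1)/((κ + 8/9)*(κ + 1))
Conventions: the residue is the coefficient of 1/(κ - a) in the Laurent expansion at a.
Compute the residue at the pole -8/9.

At the order-1 pole -8/9 set g(κ) = (κ - (-8/9))*f(κ) = (-31*κ**2/39 + 7*κ/10 - 1)/(κ + 1).
Simple pole: residue = g(a) at a = -8/9, which is -35543/1755.

The residue is -35543/1755.


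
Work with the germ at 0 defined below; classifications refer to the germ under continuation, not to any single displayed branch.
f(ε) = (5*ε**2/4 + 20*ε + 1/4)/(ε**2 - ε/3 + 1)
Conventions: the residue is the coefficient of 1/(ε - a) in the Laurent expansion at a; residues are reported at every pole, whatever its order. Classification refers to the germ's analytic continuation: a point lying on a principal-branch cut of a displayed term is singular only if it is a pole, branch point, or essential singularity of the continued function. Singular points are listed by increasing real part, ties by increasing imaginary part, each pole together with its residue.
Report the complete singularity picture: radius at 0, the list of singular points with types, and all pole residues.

Radius of convergence at 0: 1.
At (1/6) - ((1/6)*sqrt(35))*i: a pole of order 1; residue (245/24) + ((173/840)*sqrt(35))*i.
At (1/6) + ((1/6)*sqrt(35))*i: a pole of order 1; residue (245/24) - ((173/840)*sqrt(35))*i.

Denominator factor (ε**2 - ε/3 + 1): discriminant -35/9, complex-conjugate roots (1/6) + ((1/6)*sqrt(35))*i and (1/6) - ((1/6)*sqrt(35))*i; poles of order 1, moduli 1 and 1.
The radius of convergence is the smallest modulus among the singular points: 1.
The factor ε**2 - ε/3 + 1 splits as (ε - a)(ε - a') with a = (1/6) - ((1/6)*sqrt(35))*i, a' = (1/6) + ((1/6)*sqrt(35))*i. At the order-1 pole a set g(ε) = (ε - a)*f(ε) = [5*ε**2/4 + 20*ε + 1/4] / (ε - a').
Simple pole: residue = g(a) at a = (1/6) - ((1/6)*sqrt(35))*i, which is (245/24) + ((173/840)*sqrt(35))*i.
The factor ε**2 - ε/3 + 1 splits as (ε - a)(ε - a') with a = (1/6) + ((1/6)*sqrt(35))*i, a' = (1/6) - ((1/6)*sqrt(35))*i. At the order-1 pole a set g(ε) = (ε - a)*f(ε) = [5*ε**2/4 + 20*ε + 1/4] / (ε - a').
Simple pole: residue = g(a) at a = (1/6) + ((1/6)*sqrt(35))*i, which is (245/24) - ((173/840)*sqrt(35))*i.
List the singular points by increasing real part (a conjugate pair: the negative imaginary part first).


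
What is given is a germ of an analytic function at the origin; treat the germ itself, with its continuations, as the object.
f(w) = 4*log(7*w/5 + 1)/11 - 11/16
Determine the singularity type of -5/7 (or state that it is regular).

The point is a logarithmic branch point.

The term (4/11)*log(1 - w/(-5/7)) has argument 1 - -5/7/(-5/7) = 0 at -5/7: a logarithmic (infinitely-sheeted) branch point; the remaining terms are analytic or single-valued there.


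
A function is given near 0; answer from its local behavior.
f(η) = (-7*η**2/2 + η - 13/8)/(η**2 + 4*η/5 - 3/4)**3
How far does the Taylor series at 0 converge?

Denominator factor (η**2 + 4*η/5 - 3/4)^3: discriminant 91/25, real irrational roots -2/5 + (1/10)*sqrt(91) and -2/5 - (1/10)*sqrt(91); poles of order 3, moduli -2/5 + (1/10)*sqrt(91) and 2/5 + (1/10)*sqrt(91).
The radius of convergence is the smallest modulus among the singular points: -2/5 + (1/10)*sqrt(91).

The radius of convergence is -2/5 + (1/10)*sqrt(91).


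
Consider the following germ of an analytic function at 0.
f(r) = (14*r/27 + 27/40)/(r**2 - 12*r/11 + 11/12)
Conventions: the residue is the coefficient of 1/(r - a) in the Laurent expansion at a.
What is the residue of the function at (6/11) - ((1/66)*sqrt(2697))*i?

The residue is (7/27) + ((3793/323640)*sqrt(2697))*i.

The factor r**2 - 12*r/11 + 11/12 splits as (r - a)(r - a') with a = (6/11) - ((1/66)*sqrt(2697))*i, a' = (6/11) + ((1/66)*sqrt(2697))*i. At the order-1 pole a set g(r) = (r - a)*f(r) = [14*r/27 + 27/40] / (r - a').
Simple pole: residue = g(a) at a = (6/11) - ((1/66)*sqrt(2697))*i, which is (7/27) + ((3793/323640)*sqrt(2697))*i.


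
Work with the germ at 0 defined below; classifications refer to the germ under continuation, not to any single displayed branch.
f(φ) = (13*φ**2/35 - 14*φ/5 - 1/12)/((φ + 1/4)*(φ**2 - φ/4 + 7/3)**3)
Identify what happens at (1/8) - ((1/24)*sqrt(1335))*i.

The point is a pole of order 3.

The denominator factor φ**2 - φ/4 + 7/3 vanishes at (1/8) - ((1/24)*sqrt(1335))*i and appears to the power 3; the numerator there equals (-1443/1120) + ((379/3360)*sqrt(1335))*i, nonzero, and no other factor vanishes.
Hence a pole whose order is the multiplicity, 3.


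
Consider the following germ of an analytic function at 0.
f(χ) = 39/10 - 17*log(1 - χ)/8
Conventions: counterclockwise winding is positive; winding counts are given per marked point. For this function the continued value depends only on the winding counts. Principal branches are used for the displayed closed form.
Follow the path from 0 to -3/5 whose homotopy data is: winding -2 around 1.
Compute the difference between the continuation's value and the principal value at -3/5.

The rational part is single-valued and drops out of the difference; each branch term changes only by its own monodromy.
(-17/8)*log(1 - χ/(1)): each positive loop around 1 adds 2*pi*i to the log, so winding -2 contributes (-17/8)*(-2)*2*pi*i = (17/2)*pi*i.
Summing the contributions at χ = -3/5 gives (17/2)*pi*i.

Continued minus principal equals (17/2)*pi*i.


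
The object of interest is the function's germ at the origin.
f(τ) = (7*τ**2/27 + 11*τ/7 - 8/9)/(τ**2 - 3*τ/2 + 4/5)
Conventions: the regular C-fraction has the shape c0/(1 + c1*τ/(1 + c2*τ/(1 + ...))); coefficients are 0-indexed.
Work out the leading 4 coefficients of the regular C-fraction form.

Taylor coefficients (expand at 0): a_0 = -10/9, a_1 = -5/42, a_2 = 4505/3024, a_3 = 23725/8064.
c0 = a_0 = -10/9. Peel one level at a time: if S = 1 + c*τ/S' with S'(0) = 1, then c is the τ-coefficient of S and S' = c*τ/(S - 1).
S_1 = c0/f = 1 + (-3/28)*τ + (6361/4704)*τ^2 + ...; c1 = -3/28.
S_2 = c1*τ/(S_1 - 1) = 1 + (6361/504)*τ + (234979/1296)*τ^2 + ...; c2 = 6361/504.
S_3 = c2*τ/(S_2 - 1) = 1 + (-1644853/114498)*τ + ...; c3 = -1644853/114498.

The regular C-fraction coefficients are [-10/9, -3/28, 6361/504, -1644853/114498].


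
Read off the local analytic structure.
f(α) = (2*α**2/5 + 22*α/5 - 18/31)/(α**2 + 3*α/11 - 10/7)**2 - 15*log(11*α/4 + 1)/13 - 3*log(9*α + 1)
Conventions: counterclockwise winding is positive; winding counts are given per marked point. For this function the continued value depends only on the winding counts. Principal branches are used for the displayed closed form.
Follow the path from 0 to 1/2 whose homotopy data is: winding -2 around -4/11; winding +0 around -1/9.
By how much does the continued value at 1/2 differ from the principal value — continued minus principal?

Continued minus principal equals (60/13)*pi*i.

The rational part is single-valued and drops out of the difference; each branch term changes only by its own monodromy.
(-15/13)*log(1 - α/(-4/11)): each positive loop around -4/11 adds 2*pi*i to the log, so winding -2 contributes (-15/13)*(-2)*2*pi*i = (60/13)*pi*i.
(-3)*log(1 - α/(-1/9)): winding 0 around -1/9, so this term returns to its principal value, contribution 0.
Summing the contributions at α = 1/2 gives (60/13)*pi*i.


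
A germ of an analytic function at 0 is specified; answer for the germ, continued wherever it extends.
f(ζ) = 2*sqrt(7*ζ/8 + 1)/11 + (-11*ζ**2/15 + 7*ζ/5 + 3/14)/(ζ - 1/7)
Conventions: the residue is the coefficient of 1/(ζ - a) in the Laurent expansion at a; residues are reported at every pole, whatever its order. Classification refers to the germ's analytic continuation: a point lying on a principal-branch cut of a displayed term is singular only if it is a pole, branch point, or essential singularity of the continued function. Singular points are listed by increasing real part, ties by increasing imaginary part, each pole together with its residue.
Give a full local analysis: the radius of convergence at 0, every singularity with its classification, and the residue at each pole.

Denominator factor (ζ - 1/7): pole of order 1 at 1/7, modulus 1/7.
Branch term (2/11)*sqrt(1 - ζ/(-8/7)): its argument vanishes at ζ = -8/7, a square-root branch point, modulus 8/7.
The radius of convergence is the smallest modulus among the singular points: 1/7.
The branch term is analytic at 1/7 and contributes nothing to the residue; only the rational part matters.
At the order-1 pole 1/7 set g(ζ) = (ζ - (1/7))*(rational part) = -11*ζ**2/15 + 7*ζ/5 + 3/14.
Simple pole: residue = g(a) at a = 1/7, which is 587/1470.
List the singular points by increasing real part (a conjugate pair: the negative imaginary part first).

Radius of convergence at 0: 1/7.
At -8/7: an algebraic (square-root) branch point.
At 1/7: a pole of order 1; residue 587/1470.


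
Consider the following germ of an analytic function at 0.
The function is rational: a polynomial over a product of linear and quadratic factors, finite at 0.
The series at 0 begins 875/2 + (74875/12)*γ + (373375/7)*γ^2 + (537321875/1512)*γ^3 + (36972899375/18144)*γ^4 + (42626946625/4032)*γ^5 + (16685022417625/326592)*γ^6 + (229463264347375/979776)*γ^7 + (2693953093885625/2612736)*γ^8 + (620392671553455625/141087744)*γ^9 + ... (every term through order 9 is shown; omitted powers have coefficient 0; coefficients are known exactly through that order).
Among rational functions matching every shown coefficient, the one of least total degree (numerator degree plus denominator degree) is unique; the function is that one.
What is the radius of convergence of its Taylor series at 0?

No rational of total degree below 8 reproduces all 10 coefficients; solving the [2/6] Pade equations on them gives f(γ) = (5*γ**2/7 - 5*γ/6 + 7/2)/((γ - 2/3)**3*(γ - 3/10)**3), whose expansion matches every shown term.
Denominator factor (γ - 3/10)^3: pole of order 3 at 3/10, modulus 3/10.
Denominator factor (γ - 2/3)^3: pole of order 3 at 2/3, modulus 2/3.
The radius of convergence is the smallest modulus among the singular points: 3/10.

The radius of convergence is 3/10.


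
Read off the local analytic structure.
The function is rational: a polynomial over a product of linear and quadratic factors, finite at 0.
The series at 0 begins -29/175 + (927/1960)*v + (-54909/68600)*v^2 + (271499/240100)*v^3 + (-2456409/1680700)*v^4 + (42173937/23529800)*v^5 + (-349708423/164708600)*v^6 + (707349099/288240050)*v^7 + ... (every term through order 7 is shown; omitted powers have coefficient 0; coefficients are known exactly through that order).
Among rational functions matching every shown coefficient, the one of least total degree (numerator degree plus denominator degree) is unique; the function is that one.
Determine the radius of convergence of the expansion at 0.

No rational of total degree below 4 reproduces all 8 coefficients; solving the [1/3] Pade equations on them gives f(v) = (33*v/40 - 29/25)/((v + 1)**2*(v + 7)), whose expansion matches every shown term.
Denominator factor (v + 1)^2: pole of order 2 at -1, modulus 1.
Denominator factor (v + 7): pole of order 1 at -7, modulus 7.
The radius of convergence is the smallest modulus among the singular points: 1.

The radius of convergence is 1.


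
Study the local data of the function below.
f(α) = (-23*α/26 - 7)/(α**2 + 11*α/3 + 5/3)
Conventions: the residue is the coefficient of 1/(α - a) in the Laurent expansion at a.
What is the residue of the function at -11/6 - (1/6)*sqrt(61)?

The factor α**2 + 11*α/3 + 5/3 splits as (α - a)(α - a') with a = -11/6 - (1/6)*sqrt(61), a' = -11/6 + (1/6)*sqrt(61). At the order-1 pole a set g(α) = (α - a)*f(α) = [-23*α/26 - 7] / (α - a').
Simple pole: residue = g(a) at a = -11/6 - (1/6)*sqrt(61), which is -23/52 + (839/3172)*sqrt(61).

The residue is -23/52 + (839/3172)*sqrt(61).


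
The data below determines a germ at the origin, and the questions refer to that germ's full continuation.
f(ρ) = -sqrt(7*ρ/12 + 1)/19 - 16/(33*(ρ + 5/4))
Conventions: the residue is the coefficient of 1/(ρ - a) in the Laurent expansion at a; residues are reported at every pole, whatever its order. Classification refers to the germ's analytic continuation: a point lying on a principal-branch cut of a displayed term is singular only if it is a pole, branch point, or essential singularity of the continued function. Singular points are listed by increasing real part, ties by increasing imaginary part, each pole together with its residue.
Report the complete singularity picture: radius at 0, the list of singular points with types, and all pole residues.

Denominator factor (ρ + 5/4): pole of order 1 at -5/4, modulus 5/4.
Branch term (-1/19)*sqrt(1 - ρ/(-12/7)): its argument vanishes at ρ = -12/7, a square-root branch point, modulus 12/7.
The radius of convergence is the smallest modulus among the singular points: 5/4.
The branch term is analytic at -5/4 and contributes nothing to the residue; only the rational part matters.
At the order-1 pole -5/4 set g(ρ) = (ρ - (-5/4))*(rational part) = -16/33.
Simple pole: residue = g(a) at a = -5/4, which is -16/33.
List the singular points by increasing real part (a conjugate pair: the negative imaginary part first).

Radius of convergence at 0: 5/4.
At -12/7: an algebraic (square-root) branch point.
At -5/4: a pole of order 1; residue -16/33.


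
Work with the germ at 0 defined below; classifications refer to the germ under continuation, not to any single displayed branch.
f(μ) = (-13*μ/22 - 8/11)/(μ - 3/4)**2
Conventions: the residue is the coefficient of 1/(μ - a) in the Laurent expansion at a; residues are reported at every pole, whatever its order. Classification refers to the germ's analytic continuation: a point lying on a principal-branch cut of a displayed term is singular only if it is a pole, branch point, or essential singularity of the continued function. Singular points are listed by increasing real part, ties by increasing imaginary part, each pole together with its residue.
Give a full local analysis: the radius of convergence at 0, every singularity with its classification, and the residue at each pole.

Denominator factor (μ - 3/4)^2: pole of order 2 at 3/4, modulus 3/4.
The radius of convergence is the smallest modulus among the singular points: 3/4.
At the order-2 pole 3/4 set g(μ) = (μ - (3/4))^2*f(μ) = -13*μ/22 - 8/11.
Order-2 pole: residue = g'(a); g'(3/4) = -13/22, so the residue is -13/22.

Radius of convergence at 0: 3/4.
At 3/4: a pole of order 2; residue -13/22.


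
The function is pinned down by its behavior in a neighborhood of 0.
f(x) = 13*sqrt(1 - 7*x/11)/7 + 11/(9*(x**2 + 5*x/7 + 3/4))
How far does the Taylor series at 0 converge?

The radius of convergence is (1/2)*sqrt(3).

Denominator factor (x**2 + 5*x/7 + 3/4): discriminant -122/49, complex-conjugate roots (-5/14) + ((1/14)*sqrt(122))*i and (-5/14) - ((1/14)*sqrt(122))*i; poles of order 1, moduli (1/2)*sqrt(3) and (1/2)*sqrt(3).
Branch term (13/7)*sqrt(1 - x/(11/7)): its argument vanishes at x = 11/7, a square-root branch point, modulus 11/7.
The radius of convergence is the smallest modulus among the singular points: (1/2)*sqrt(3).


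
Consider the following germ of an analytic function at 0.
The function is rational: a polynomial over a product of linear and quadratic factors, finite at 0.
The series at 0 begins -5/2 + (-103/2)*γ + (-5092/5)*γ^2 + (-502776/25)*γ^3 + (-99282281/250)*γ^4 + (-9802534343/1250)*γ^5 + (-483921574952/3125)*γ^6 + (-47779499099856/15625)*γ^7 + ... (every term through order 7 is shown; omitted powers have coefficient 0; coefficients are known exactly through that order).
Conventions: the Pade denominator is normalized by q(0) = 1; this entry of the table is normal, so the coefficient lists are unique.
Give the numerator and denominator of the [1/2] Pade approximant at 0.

Taylor coefficients needed (read off): a_0 = -5/2, a_1 = -103/2, a_2 = -5092/5, a_3 = -502776/25.
Write the denominator as Q(γ) = 1 + q1*γ + q2*γ^2. Requiring Q*f - P = O(γ^4) with deg P <= 1 kills the coefficients of γ^2..γ^3 in Q*f:
  γ^2: a_2 + q1*a_1 + q2*a_0 = 0, i.e. -5092/5 + (-103/2)*q1 + (-5/2)*q2 = 0.
  γ^3: a_3 + q1*a_2 + q2*a_1 = 0, i.e. -502776/25 + (-5092/5)*q1 + (-103/2)*q2 = 0.
Solving this linear system: q1 = -1736/85, q2 = 1136/85.
The numerator is Q*f truncated at degree 1: P0 = a_0 = -5/2; P1 = a_1 + q1*a_0 = -15/34.

The Pade approximant has numerator coefficients [-5/2, -15/34]; denominator coefficients [1, -1736/85, 1136/85].


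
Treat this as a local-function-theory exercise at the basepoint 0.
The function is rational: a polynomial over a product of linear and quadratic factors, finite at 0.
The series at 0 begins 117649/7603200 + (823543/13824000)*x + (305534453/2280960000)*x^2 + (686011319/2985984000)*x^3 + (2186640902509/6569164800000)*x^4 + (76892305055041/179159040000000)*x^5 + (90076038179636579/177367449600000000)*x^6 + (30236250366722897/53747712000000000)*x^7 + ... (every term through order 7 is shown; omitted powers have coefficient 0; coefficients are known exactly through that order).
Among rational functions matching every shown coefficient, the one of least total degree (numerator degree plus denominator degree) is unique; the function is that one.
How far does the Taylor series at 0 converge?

No rational of total degree below 6 reproduces all 8 coefficients; solving the [0/6] Pade equations on them gives f(x) = 5/(22*(x - 12/7)**3*(x - 10/7)**3), whose expansion matches every shown term.
Denominator factor (x - 10/7)^3: pole of order 3 at 10/7, modulus 10/7.
Denominator factor (x - 12/7)^3: pole of order 3 at 12/7, modulus 12/7.
The radius of convergence is the smallest modulus among the singular points: 10/7.

The radius of convergence is 10/7.


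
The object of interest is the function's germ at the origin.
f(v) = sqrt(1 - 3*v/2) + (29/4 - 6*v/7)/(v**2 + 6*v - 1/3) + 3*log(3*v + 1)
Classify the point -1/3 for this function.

The term (3)*log(1 - v/(-1/3)) has argument 1 - -1/3/(-1/3) = 0 at -1/3: a logarithmic (infinitely-sheeted) branch point; the remaining terms are analytic or single-valued there.

The point is a logarithmic branch point.


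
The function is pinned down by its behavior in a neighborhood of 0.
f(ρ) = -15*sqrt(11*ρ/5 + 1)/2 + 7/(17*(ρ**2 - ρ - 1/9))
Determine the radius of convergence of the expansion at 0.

Denominator factor (ρ**2 - ρ - 1/9): discriminant 13/9, real irrational roots 1/2 + (1/6)*sqrt(13) and 1/2 - (1/6)*sqrt(13); poles of order 1, moduli 1/2 + (1/6)*sqrt(13) and -1/2 + (1/6)*sqrt(13).
Branch term (-15/2)*sqrt(1 - ρ/(-5/11)): its argument vanishes at ρ = -5/11, a square-root branch point, modulus 5/11.
The radius of convergence is the smallest modulus among the singular points: -1/2 + (1/6)*sqrt(13).

The radius of convergence is -1/2 + (1/6)*sqrt(13).


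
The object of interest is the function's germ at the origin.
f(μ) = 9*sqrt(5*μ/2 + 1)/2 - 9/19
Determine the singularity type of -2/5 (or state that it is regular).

The point is an algebraic (square-root) branch point.

The term (9/2)*sqrt(1 - μ/(-2/5)) has argument 1 - -2/5/(-2/5) = 0 at -2/5: a square-root (algebraic, two-sheeted) branch point; the remaining terms are analytic or single-valued there.


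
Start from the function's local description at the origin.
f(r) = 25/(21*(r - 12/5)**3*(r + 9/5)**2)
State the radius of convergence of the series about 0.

The radius of convergence is 9/5.

Denominator factor (r - 12/5)^3: pole of order 3 at 12/5, modulus 12/5.
Denominator factor (r + 9/5)^2: pole of order 2 at -9/5, modulus 9/5.
The radius of convergence is the smallest modulus among the singular points: 9/5.


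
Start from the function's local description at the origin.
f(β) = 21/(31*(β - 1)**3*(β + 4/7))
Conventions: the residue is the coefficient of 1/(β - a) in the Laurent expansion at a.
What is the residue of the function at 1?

The residue is 7203/41261.

At the order-3 pole 1 set g(β) = (β - (1))^3*f(β) = 21/(31*(β + 4/7)).
Order-3 pole: residue = g''(a)/2; g''(1) = 14406/41261, so the residue is 7203/41261.


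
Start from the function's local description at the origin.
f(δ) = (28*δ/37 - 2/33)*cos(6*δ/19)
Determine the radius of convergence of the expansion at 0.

The radius of convergence is infinite.

The factor cos(6*δ/19) is entire and contributes no finite singular point.
The polynomial part has no poles.
No finite singular points: the Taylor series at 0 converges everywhere.


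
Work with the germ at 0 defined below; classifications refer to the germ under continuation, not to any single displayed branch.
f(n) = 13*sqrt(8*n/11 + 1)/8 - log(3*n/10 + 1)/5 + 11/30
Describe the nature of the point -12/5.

There is no denominator, hence no pole anywhere.
Branch term log(1 - n/(-10/3)): argument at -12/5 is 7/25, nonzero, so -12/5 is not its branch point (a point on a principal cut is still regular for the continued germ).
Branch term sqrt(1 - n/(-11/8)): argument at -12/5 is -41/55, nonzero, so -12/5 is not its branch point (a point on a principal cut is still regular for the continued germ).
So the germ continues analytically to -12/5.

The point is a regular point.


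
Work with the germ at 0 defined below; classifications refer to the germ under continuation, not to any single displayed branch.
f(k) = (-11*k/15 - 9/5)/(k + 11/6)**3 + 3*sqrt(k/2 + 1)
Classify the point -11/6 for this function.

The point is a pole of order 3.

The denominator factor k + 11/6 vanishes at -11/6 and appears to the power 3; the numerator there equals -41/90, nonzero, and no other factor vanishes.
The branch terms are analytic at this point.
Hence a pole whose order is the multiplicity, 3.


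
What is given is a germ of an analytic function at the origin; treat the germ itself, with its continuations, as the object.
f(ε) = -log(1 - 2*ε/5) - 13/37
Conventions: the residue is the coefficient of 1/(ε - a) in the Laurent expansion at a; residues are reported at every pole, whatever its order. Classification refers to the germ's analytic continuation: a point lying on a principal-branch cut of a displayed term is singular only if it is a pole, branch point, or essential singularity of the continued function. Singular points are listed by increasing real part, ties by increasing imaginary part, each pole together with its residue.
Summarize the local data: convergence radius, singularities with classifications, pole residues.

Radius of convergence at 0: 5/2.
At 5/2: a logarithmic branch point.

Branch term (-1)*log(1 - ε/(5/2)): its argument vanishes at ε = 5/2, a logarithmic branch point, modulus 5/2.
The radius of convergence is the smallest modulus among the singular points: 5/2.


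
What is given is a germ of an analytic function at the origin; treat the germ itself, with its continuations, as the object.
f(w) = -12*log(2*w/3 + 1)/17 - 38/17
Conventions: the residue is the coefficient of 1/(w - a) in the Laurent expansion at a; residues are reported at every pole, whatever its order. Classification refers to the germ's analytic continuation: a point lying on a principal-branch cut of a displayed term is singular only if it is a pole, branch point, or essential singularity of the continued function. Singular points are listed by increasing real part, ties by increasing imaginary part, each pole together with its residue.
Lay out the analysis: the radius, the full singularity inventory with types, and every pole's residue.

Radius of convergence at 0: 3/2.
At -3/2: a logarithmic branch point.

Branch term (-12/17)*log(1 - w/(-3/2)): its argument vanishes at w = -3/2, a logarithmic branch point, modulus 3/2.
The radius of convergence is the smallest modulus among the singular points: 3/2.


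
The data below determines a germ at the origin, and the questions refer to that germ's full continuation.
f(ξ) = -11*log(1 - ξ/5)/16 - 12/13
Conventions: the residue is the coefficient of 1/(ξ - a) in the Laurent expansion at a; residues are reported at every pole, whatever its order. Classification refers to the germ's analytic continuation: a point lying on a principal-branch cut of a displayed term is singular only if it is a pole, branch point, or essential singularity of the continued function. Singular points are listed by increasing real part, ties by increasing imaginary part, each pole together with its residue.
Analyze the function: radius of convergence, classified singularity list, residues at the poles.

Radius of convergence at 0: 5.
At 5: a logarithmic branch point.

Branch term (-11/16)*log(1 - ξ/(5)): its argument vanishes at ξ = 5, a logarithmic branch point, modulus 5.
The radius of convergence is the smallest modulus among the singular points: 5.


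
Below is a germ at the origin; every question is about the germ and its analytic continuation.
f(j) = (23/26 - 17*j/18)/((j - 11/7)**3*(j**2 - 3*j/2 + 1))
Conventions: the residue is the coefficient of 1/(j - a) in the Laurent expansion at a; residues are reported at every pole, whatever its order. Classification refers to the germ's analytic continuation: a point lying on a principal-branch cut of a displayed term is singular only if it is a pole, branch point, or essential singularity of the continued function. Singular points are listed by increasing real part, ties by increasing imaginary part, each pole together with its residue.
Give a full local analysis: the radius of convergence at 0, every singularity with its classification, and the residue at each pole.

Denominator factor (j - 11/7)^3: pole of order 3 at 11/7, modulus 11/7.
Denominator factor (j**2 - 3*j/2 + 1): discriminant -7/4, complex-conjugate roots (3/4) + ((1/4)*sqrt(7))*i and (3/4) - ((1/4)*sqrt(7))*i; poles of order 1, moduli 1 and 1.
The radius of convergence is the smallest modulus among the singular points: 1.
The factor j**2 - 3*j/2 + 1 splits as (j - a)(j - a') with a = (3/4) - ((1/4)*sqrt(7))*i, a' = (3/4) + ((1/4)*sqrt(7))*i. At the order-1 pole a set g(j) = (j - a)*f(j) = [(23/26 - 17*j/18)/(j - 11/7)**3] / (j - a').
Simple pole: residue = g(a) at a = (3/4) - ((1/4)*sqrt(7))*i, which is (-85285235/303036786) - ((35444689/303036786)*sqrt(7))*i.
The factor j**2 - 3*j/2 + 1 splits as (j - a)(j - a') with a = (3/4) + ((1/4)*sqrt(7))*i, a' = (3/4) - ((1/4)*sqrt(7))*i. At the order-1 pole a set g(j) = (j - a)*f(j) = [(23/26 - 17*j/18)/(j - 11/7)**3] / (j - a').
Simple pole: residue = g(a) at a = (3/4) + ((1/4)*sqrt(7))*i, which is (-85285235/303036786) + ((35444689/303036786)*sqrt(7))*i.
At the order-3 pole 11/7 set g(j) = (j - (11/7))^3*f(j) = (23/26 - 17*j/18)/(j**2 - 3*j/2 + 1).
Order-3 pole: residue = g''(a)/2; g''(11/7) = 170570470/151518393, so the residue is 85285235/151518393.
List the singular points by increasing real part (a conjugate pair: the negative imaginary part first).

Radius of convergence at 0: 1.
At (3/4) - ((1/4)*sqrt(7))*i: a pole of order 1; residue (-85285235/303036786) - ((35444689/303036786)*sqrt(7))*i.
At (3/4) + ((1/4)*sqrt(7))*i: a pole of order 1; residue (-85285235/303036786) + ((35444689/303036786)*sqrt(7))*i.
At 11/7: a pole of order 3; residue 85285235/151518393.
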